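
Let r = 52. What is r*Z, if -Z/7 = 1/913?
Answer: -364/913 ≈ -0.39869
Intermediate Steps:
Z = -7/913 ≈ -0.0076670
r*Z = 52*(-7/913) = -364/913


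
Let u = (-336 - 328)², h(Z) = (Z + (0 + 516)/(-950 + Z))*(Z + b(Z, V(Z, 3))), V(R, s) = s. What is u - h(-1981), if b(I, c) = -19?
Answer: -3440462608/977 ≈ -3.5215e+6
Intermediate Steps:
h(Z) = (-19 + Z)*(Z + 516/(-950 + Z)) (h(Z) = (Z + (0 + 516)/(-950 + Z))*(Z - 19) = (Z + 516/(-950 + Z))*(-19 + Z) = (-19 + Z)*(Z + 516/(-950 + Z)))
u = 440896 (u = (-664)² = 440896)
u - h(-1981) = 440896 - (-9804 + (-1981)³ - 969*(-1981)² + 18566*(-1981))/(-950 - 1981) = 440896 - (-9804 - 7774159141 - 969*3924361 - 36779246)/(-2931) = 440896 - (-1)*(-9804 - 7774159141 - 3802705809 - 36779246)/2931 = 440896 - (-1)*(-11613654000)/2931 = 440896 - 1*3871218000/977 = 440896 - 3871218000/977 = -3440462608/977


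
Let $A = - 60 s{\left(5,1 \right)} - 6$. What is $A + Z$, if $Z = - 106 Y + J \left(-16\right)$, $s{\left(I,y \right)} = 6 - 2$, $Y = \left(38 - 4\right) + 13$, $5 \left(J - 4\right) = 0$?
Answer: $-5292$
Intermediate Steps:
$J = 4$ ($J = 4 + \frac{1}{5} \cdot 0 = 4 + 0 = 4$)
$Y = 47$ ($Y = 34 + 13 = 47$)
$s{\left(I,y \right)} = 4$
$A = -246$ ($A = \left(-60\right) 4 - 6 = -240 - 6 = -246$)
$Z = -5046$ ($Z = \left(-106\right) 47 + 4 \left(-16\right) = -4982 - 64 = -5046$)
$A + Z = -246 - 5046 = -5292$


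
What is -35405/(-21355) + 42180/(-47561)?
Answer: 156628661/203133031 ≈ 0.77106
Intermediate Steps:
-35405/(-21355) + 42180/(-47561) = -35405*(-1/21355) + 42180*(-1/47561) = 7081/4271 - 42180/47561 = 156628661/203133031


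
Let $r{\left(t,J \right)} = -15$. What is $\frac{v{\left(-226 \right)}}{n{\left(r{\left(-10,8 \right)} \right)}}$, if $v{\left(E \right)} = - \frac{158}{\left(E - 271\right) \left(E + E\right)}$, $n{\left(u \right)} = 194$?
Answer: $- \frac{79}{21790468} \approx -3.6254 \cdot 10^{-6}$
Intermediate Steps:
$v{\left(E \right)} = - \frac{79}{E \left(-271 + E\right)}$ ($v{\left(E \right)} = - \frac{158}{\left(-271 + E\right) 2 E} = - \frac{158}{2 E \left(-271 + E\right)} = - 158 \frac{1}{2 E \left(-271 + E\right)} = - \frac{79}{E \left(-271 + E\right)}$)
$\frac{v{\left(-226 \right)}}{n{\left(r{\left(-10,8 \right)} \right)}} = \frac{\left(-79\right) \frac{1}{-226} \frac{1}{-271 - 226}}{194} = \left(-79\right) \left(- \frac{1}{226}\right) \frac{1}{-497} \cdot \frac{1}{194} = \left(-79\right) \left(- \frac{1}{226}\right) \left(- \frac{1}{497}\right) \frac{1}{194} = \left(- \frac{79}{112322}\right) \frac{1}{194} = - \frac{79}{21790468}$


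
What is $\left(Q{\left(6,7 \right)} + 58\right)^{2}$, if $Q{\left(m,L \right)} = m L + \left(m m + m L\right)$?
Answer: $31684$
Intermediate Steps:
$Q{\left(m,L \right)} = m^{2} + 2 L m$ ($Q{\left(m,L \right)} = L m + \left(m^{2} + L m\right) = m^{2} + 2 L m$)
$\left(Q{\left(6,7 \right)} + 58\right)^{2} = \left(6 \left(6 + 2 \cdot 7\right) + 58\right)^{2} = \left(6 \left(6 + 14\right) + 58\right)^{2} = \left(6 \cdot 20 + 58\right)^{2} = \left(120 + 58\right)^{2} = 178^{2} = 31684$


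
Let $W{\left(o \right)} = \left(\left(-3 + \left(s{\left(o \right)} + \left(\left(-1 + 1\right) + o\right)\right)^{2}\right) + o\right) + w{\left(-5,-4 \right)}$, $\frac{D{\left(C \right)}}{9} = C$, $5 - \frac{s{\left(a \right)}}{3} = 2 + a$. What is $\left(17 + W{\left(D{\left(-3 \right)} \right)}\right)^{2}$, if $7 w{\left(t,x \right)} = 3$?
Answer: $\frac{767013025}{49} \approx 1.5653 \cdot 10^{7}$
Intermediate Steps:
$s{\left(a \right)} = 9 - 3 a$ ($s{\left(a \right)} = 15 - 3 \left(2 + a\right) = 15 - \left(6 + 3 a\right) = 9 - 3 a$)
$D{\left(C \right)} = 9 C$
$w{\left(t,x \right)} = \frac{3}{7}$ ($w{\left(t,x \right)} = \frac{1}{7} \cdot 3 = \frac{3}{7}$)
$W{\left(o \right)} = - \frac{18}{7} + o + \left(9 - 2 o\right)^{2}$ ($W{\left(o \right)} = \left(\left(-3 + \left(\left(9 - 3 o\right) + \left(\left(-1 + 1\right) + o\right)\right)^{2}\right) + o\right) + \frac{3}{7} = \left(\left(-3 + \left(\left(9 - 3 o\right) + \left(0 + o\right)\right)^{2}\right) + o\right) + \frac{3}{7} = \left(\left(-3 + \left(\left(9 - 3 o\right) + o\right)^{2}\right) + o\right) + \frac{3}{7} = \left(\left(-3 + \left(9 - 2 o\right)^{2}\right) + o\right) + \frac{3}{7} = \left(-3 + o + \left(9 - 2 o\right)^{2}\right) + \frac{3}{7} = - \frac{18}{7} + o + \left(9 - 2 o\right)^{2}$)
$\left(17 + W{\left(D{\left(-3 \right)} \right)}\right)^{2} = \left(17 + \left(\frac{549}{7} - 35 \cdot 9 \left(-3\right) + 4 \left(9 \left(-3\right)\right)^{2}\right)\right)^{2} = \left(17 + \left(\frac{549}{7} - -945 + 4 \left(-27\right)^{2}\right)\right)^{2} = \left(17 + \left(\frac{549}{7} + 945 + 4 \cdot 729\right)\right)^{2} = \left(17 + \left(\frac{549}{7} + 945 + 2916\right)\right)^{2} = \left(17 + \frac{27576}{7}\right)^{2} = \left(\frac{27695}{7}\right)^{2} = \frac{767013025}{49}$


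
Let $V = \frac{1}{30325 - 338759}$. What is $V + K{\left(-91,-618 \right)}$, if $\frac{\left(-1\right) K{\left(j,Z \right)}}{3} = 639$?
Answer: $- \frac{591267979}{308434} \approx -1917.0$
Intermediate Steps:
$K{\left(j,Z \right)} = -1917$ ($K{\left(j,Z \right)} = \left(-3\right) 639 = -1917$)
$V = - \frac{1}{308434}$ ($V = \frac{1}{-308434} = - \frac{1}{308434} \approx -3.2422 \cdot 10^{-6}$)
$V + K{\left(-91,-618 \right)} = - \frac{1}{308434} - 1917 = - \frac{591267979}{308434}$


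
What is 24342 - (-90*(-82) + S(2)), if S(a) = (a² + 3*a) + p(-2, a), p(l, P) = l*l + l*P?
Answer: 16952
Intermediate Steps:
p(l, P) = l² + P*l
S(a) = 4 + a + a² (S(a) = (a² + 3*a) - 2*(a - 2) = (a² + 3*a) - 2*(-2 + a) = (a² + 3*a) + (4 - 2*a) = 4 + a + a²)
24342 - (-90*(-82) + S(2)) = 24342 - (-90*(-82) + (4 + 2 + 2²)) = 24342 - (7380 + (4 + 2 + 4)) = 24342 - (7380 + 10) = 24342 - 1*7390 = 24342 - 7390 = 16952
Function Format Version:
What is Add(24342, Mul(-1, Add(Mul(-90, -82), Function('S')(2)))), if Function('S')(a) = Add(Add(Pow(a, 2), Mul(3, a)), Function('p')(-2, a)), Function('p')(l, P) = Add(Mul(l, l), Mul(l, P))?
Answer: 16952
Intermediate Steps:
Function('p')(l, P) = Add(Pow(l, 2), Mul(P, l))
Function('S')(a) = Add(4, a, Pow(a, 2)) (Function('S')(a) = Add(Add(Pow(a, 2), Mul(3, a)), Mul(-2, Add(a, -2))) = Add(Add(Pow(a, 2), Mul(3, a)), Mul(-2, Add(-2, a))) = Add(Add(Pow(a, 2), Mul(3, a)), Add(4, Mul(-2, a))) = Add(4, a, Pow(a, 2)))
Add(24342, Mul(-1, Add(Mul(-90, -82), Function('S')(2)))) = Add(24342, Mul(-1, Add(Mul(-90, -82), Add(4, 2, Pow(2, 2))))) = Add(24342, Mul(-1, Add(7380, Add(4, 2, 4)))) = Add(24342, Mul(-1, Add(7380, 10))) = Add(24342, Mul(-1, 7390)) = Add(24342, -7390) = 16952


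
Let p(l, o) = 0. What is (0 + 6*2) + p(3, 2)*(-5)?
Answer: 12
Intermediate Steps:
(0 + 6*2) + p(3, 2)*(-5) = (0 + 6*2) + 0*(-5) = (0 + 12) + 0 = 12 + 0 = 12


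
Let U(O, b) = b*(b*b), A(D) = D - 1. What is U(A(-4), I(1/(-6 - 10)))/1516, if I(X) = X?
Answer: -1/6209536 ≈ -1.6104e-7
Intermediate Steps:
A(D) = -1 + D
U(O, b) = b**3 (U(O, b) = b*b**2 = b**3)
U(A(-4), I(1/(-6 - 10)))/1516 = (1/(-6 - 10))**3/1516 = (1/(-16))**3*(1/1516) = (-1/16)**3*(1/1516) = -1/4096*1/1516 = -1/6209536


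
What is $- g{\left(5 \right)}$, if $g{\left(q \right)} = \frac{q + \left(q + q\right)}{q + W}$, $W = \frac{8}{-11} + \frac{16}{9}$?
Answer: $- \frac{1485}{599} \approx -2.4791$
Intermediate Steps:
$W = \frac{104}{99}$ ($W = 8 \left(- \frac{1}{11}\right) + 16 \cdot \frac{1}{9} = - \frac{8}{11} + \frac{16}{9} = \frac{104}{99} \approx 1.0505$)
$g{\left(q \right)} = \frac{3 q}{\frac{104}{99} + q}$ ($g{\left(q \right)} = \frac{q + \left(q + q\right)}{q + \frac{104}{99}} = \frac{q + 2 q}{\frac{104}{99} + q} = \frac{3 q}{\frac{104}{99} + q}$)
$- g{\left(5 \right)} = - \frac{297 \cdot 5}{104 + 99 \cdot 5} = - \frac{297 \cdot 5}{104 + 495} = - \frac{297 \cdot 5}{599} = \left(-1\right) \frac{1485}{599} = - \frac{1485}{599}$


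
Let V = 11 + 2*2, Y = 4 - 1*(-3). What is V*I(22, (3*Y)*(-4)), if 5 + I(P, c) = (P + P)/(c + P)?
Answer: -2655/31 ≈ -85.645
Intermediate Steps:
Y = 7 (Y = 4 + 3 = 7)
I(P, c) = -5 + 2*P/(P + c) (I(P, c) = -5 + (P + P)/(c + P) = -5 + (2*P)/(P + c) = -5 + 2*P/(P + c))
V = 15 (V = 11 + 4 = 15)
V*I(22, (3*Y)*(-4)) = 15*((-5*3*7*(-4) - 3*22)/(22 + (3*7)*(-4))) = 15*((-105*(-4) - 66)/(22 + 21*(-4))) = 15*((-5*(-84) - 66)/(22 - 84)) = 15*((420 - 66)/(-62)) = 15*(-1/62*354) = 15*(-177/31) = -2655/31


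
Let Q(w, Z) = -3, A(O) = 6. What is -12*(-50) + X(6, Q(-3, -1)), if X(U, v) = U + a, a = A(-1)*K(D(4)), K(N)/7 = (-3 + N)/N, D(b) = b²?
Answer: 5121/8 ≈ 640.13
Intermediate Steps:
K(N) = 7*(-3 + N)/N (K(N) = 7*((-3 + N)/N) = 7*(-3 + N)/N)
a = 273/8 (a = 6*(7 - 21/(4²)) = 6*(7 - 21/16) = 6*(91/16) = 273/8 ≈ 34.125)
X(U, v) = 273/8 + U (X(U, v) = U + 273/8 = 273/8 + U)
-12*(-50) + X(6, Q(-3, -1)) = -12*(-50) + (273/8 + 6) = 600 + 321/8 = 5121/8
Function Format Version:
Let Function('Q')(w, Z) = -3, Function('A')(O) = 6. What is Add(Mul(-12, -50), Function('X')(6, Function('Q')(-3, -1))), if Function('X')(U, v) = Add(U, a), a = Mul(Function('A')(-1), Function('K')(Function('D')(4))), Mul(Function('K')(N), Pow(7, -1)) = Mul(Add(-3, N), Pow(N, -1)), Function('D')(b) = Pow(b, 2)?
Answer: Rational(5121, 8) ≈ 640.13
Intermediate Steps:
Function('K')(N) = Mul(7, Pow(N, -1), Add(-3, N)) (Function('K')(N) = Mul(7, Mul(Add(-3, N), Pow(N, -1))) = Mul(7, Mul(Pow(N, -1), Add(-3, N))) = Mul(7, Pow(N, -1), Add(-3, N)))
a = Rational(273, 8) (a = Mul(6, Add(7, Mul(-21, Pow(Pow(4, 2), -1)))) = Mul(6, Add(7, Mul(-21, Pow(16, -1)))) = Mul(6, Add(7, Mul(-21, Rational(1, 16)))) = Mul(6, Add(7, Rational(-21, 16))) = Mul(6, Rational(91, 16)) = Rational(273, 8) ≈ 34.125)
Function('X')(U, v) = Add(Rational(273, 8), U) (Function('X')(U, v) = Add(U, Rational(273, 8)) = Add(Rational(273, 8), U))
Add(Mul(-12, -50), Function('X')(6, Function('Q')(-3, -1))) = Add(Mul(-12, -50), Add(Rational(273, 8), 6)) = Add(600, Rational(321, 8)) = Rational(5121, 8)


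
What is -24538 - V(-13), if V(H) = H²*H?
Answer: -22341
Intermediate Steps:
V(H) = H³
-24538 - V(-13) = -24538 - 1*(-13)³ = -24538 - 1*(-2197) = -24538 + 2197 = -22341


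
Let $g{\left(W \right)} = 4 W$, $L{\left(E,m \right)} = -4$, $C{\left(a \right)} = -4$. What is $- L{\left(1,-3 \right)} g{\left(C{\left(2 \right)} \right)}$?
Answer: $-64$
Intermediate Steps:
$- L{\left(1,-3 \right)} g{\left(C{\left(2 \right)} \right)} = \left(-1\right) \left(-4\right) 4 \left(-4\right) = 4 \left(-16\right) = -64$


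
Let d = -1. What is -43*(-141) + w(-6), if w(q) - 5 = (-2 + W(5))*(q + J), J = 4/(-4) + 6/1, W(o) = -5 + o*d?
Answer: 6080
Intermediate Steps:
W(o) = -5 - o (W(o) = -5 + o*(-1) = -5 - o)
J = 5 (J = 4*(-1/4) + 6*1 = -1 + 6 = 5)
w(q) = -55 - 12*q (w(q) = 5 + (-2 + (-5 - 1*5))*(q + 5) = 5 + (-2 + (-5 - 5))*(5 + q) = 5 + (-2 - 10)*(5 + q) = 5 - 12*(5 + q) = 5 + (-60 - 12*q) = -55 - 12*q)
-43*(-141) + w(-6) = -43*(-141) + (-55 - 12*(-6)) = 6063 + (-55 + 72) = 6063 + 17 = 6080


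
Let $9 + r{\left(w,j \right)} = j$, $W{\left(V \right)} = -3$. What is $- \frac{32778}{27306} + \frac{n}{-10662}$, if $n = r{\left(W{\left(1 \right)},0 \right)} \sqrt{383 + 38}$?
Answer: $- \frac{1821}{1517} + \frac{3 \sqrt{421}}{3554} \approx -1.1831$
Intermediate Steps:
$r{\left(w,j \right)} = -9 + j$
$n = - 9 \sqrt{421}$ ($n = \left(-9 + 0\right) \sqrt{383 + 38} = - 9 \sqrt{421} \approx -184.66$)
$- \frac{32778}{27306} + \frac{n}{-10662} = - \frac{32778}{27306} + \frac{\left(-9\right) \sqrt{421}}{-10662} = \left(-32778\right) \frac{1}{27306} + - 9 \sqrt{421} \left(- \frac{1}{10662}\right) = - \frac{1821}{1517} + \frac{3 \sqrt{421}}{3554}$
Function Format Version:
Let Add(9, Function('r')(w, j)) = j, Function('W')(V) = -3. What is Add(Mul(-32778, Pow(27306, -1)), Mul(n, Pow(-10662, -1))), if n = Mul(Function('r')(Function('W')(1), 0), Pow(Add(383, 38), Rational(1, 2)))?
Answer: Add(Rational(-1821, 1517), Mul(Rational(3, 3554), Pow(421, Rational(1, 2)))) ≈ -1.1831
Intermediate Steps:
Function('r')(w, j) = Add(-9, j)
n = Mul(-9, Pow(421, Rational(1, 2))) (n = Mul(Add(-9, 0), Pow(Add(383, 38), Rational(1, 2))) = Mul(-9, Pow(421, Rational(1, 2))) ≈ -184.66)
Add(Mul(-32778, Pow(27306, -1)), Mul(n, Pow(-10662, -1))) = Add(Mul(-32778, Pow(27306, -1)), Mul(Mul(-9, Pow(421, Rational(1, 2))), Pow(-10662, -1))) = Add(Mul(-32778, Rational(1, 27306)), Mul(Mul(-9, Pow(421, Rational(1, 2))), Rational(-1, 10662))) = Add(Rational(-1821, 1517), Mul(Rational(3, 3554), Pow(421, Rational(1, 2))))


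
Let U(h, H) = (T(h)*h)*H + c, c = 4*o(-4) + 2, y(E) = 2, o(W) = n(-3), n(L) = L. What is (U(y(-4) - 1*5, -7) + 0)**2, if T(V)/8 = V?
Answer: 264196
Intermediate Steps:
T(V) = 8*V
o(W) = -3
c = -10 (c = 4*(-3) + 2 = -12 + 2 = -10)
U(h, H) = -10 + 8*H*h**2 (U(h, H) = ((8*h)*h)*H - 10 = (8*h**2)*H - 10 = 8*H*h**2 - 10 = -10 + 8*H*h**2)
(U(y(-4) - 1*5, -7) + 0)**2 = ((-10 + 8*(-7)*(2 - 1*5)**2) + 0)**2 = ((-10 + 8*(-7)*(2 - 5)**2) + 0)**2 = ((-10 + 8*(-7)*(-3)**2) + 0)**2 = ((-10 + 8*(-7)*9) + 0)**2 = ((-10 - 504) + 0)**2 = (-514 + 0)**2 = (-514)**2 = 264196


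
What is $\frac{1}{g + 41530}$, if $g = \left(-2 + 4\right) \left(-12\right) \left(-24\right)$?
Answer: $\frac{1}{42106} \approx 2.375 \cdot 10^{-5}$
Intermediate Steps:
$g = 576$ ($g = 2 \left(-12\right) \left(-24\right) = \left(-24\right) \left(-24\right) = 576$)
$\frac{1}{g + 41530} = \frac{1}{576 + 41530} = \frac{1}{42106}$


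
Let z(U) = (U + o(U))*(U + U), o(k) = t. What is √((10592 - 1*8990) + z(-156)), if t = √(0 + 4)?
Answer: 5*√1986 ≈ 222.82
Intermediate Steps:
t = 2 (t = √4 = 2)
o(k) = 2
z(U) = 2*U*(2 + U) (z(U) = (U + 2)*(U + U) = (2 + U)*(2*U) = 2*U*(2 + U))
√((10592 - 1*8990) + z(-156)) = √((10592 - 1*8990) + 2*(-156)*(2 - 156)) = √((10592 - 8990) + 2*(-156)*(-154)) = √(1602 + 48048) = √49650 = 5*√1986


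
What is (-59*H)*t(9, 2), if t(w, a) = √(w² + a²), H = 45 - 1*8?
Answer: -2183*√85 ≈ -20126.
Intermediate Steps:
H = 37 (H = 45 - 8 = 37)
t(w, a) = √(a² + w²)
(-59*H)*t(9, 2) = (-59*37)*√(2² + 9²) = -2183*√(4 + 81) = -2183*√85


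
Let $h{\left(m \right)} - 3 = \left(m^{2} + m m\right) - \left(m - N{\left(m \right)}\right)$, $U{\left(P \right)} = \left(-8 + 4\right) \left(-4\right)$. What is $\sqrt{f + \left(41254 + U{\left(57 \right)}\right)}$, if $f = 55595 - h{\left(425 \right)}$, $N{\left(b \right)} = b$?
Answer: $2 i \sqrt{66097} \approx 514.19 i$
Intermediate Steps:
$U{\left(P \right)} = 16$ ($U{\left(P \right)} = \left(-4\right) \left(-4\right) = 16$)
$h{\left(m \right)} = 3 + 2 m^{2}$ ($h{\left(m \right)} = 3 + \left(\left(m^{2} + m m\right) + \left(m - m\right)\right) = 3 + \left(\left(m^{2} + m^{2}\right) + 0\right) = 3 + \left(2 m^{2} + 0\right) = 3 + 2 m^{2}$)
$f = -305658$ ($f = 55595 - \left(3 + 2 \cdot 425^{2}\right) = 55595 - \left(3 + 2 \cdot 180625\right) = 55595 - \left(3 + 361250\right) = 55595 - 361253 = -305658$)
$\sqrt{f + \left(41254 + U{\left(57 \right)}\right)} = \sqrt{-305658 + \left(41254 + 16\right)} = \sqrt{-305658 + 41270} = \sqrt{-264388} = 2 i \sqrt{66097}$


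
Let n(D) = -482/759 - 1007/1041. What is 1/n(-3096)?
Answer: -87791/140675 ≈ -0.62407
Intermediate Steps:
n(D) = -140675/87791 (n(D) = -482*1/759 - 1007*1/1041 = -482/759 - 1007/1041 = -140675/87791)
1/n(-3096) = 1/(-140675/87791) = -87791/140675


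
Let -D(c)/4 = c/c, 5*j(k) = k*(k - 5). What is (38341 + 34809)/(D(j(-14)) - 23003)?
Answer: -73150/23007 ≈ -3.1795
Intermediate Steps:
j(k) = k*(-5 + k)/5 (j(k) = (k*(k - 5))/5 = (k*(-5 + k))/5 = k*(-5 + k)/5)
D(c) = -4 (D(c) = -4*c/c = -4*1 = -4)
(38341 + 34809)/(D(j(-14)) - 23003) = (38341 + 34809)/(-4 - 23003) = 73150/(-23007) = 73150*(-1/23007) = -73150/23007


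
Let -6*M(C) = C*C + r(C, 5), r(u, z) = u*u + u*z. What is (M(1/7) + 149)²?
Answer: 1915725361/86436 ≈ 22164.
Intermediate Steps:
r(u, z) = u² + u*z
M(C) = -C²/6 - C*(5 + C)/6 (M(C) = -(C*C + C*(C + 5))/6 = -(C² + C*(5 + C))/6 = -C²/6 - C*(5 + C)/6)
(M(1/7) + 149)² = ((⅙)*(-5 - 2/7)/7 + 149)² = ((⅙)*(⅐)*(-5 - 2*⅐) + 149)² = ((⅙)*(⅐)*(-5 - 2/7) + 149)² = ((⅙)*(⅐)*(-37/7) + 149)² = (-37/294 + 149)² = (43769/294)² = 1915725361/86436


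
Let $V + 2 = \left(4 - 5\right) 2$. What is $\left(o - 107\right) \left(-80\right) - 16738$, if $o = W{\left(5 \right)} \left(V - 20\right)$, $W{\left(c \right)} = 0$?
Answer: $-8178$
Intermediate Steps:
$V = -4$ ($V = -2 + \left(4 - 5\right) 2 = -2 - 2 = -4$)
$o = 0$ ($o = 0 \left(-4 - 20\right) = 0 \left(-24\right) = 0$)
$\left(o - 107\right) \left(-80\right) - 16738 = \left(0 - 107\right) \left(-80\right) - 16738 = \left(-107\right) \left(-80\right) - 16738 = 8560 - 16738 = -8178$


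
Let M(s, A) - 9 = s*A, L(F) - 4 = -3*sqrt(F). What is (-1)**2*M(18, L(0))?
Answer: 81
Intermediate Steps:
L(F) = 4 - 3*sqrt(F)
M(s, A) = 9 + A*s (M(s, A) = 9 + s*A = 9 + A*s)
(-1)**2*M(18, L(0)) = (-1)**2*(9 + (4 - 3*sqrt(0))*18) = 1*(9 + (4 - 3*0)*18) = 1*(9 + (4 + 0)*18) = 1*(9 + 4*18) = 1*(9 + 72) = 1*81 = 81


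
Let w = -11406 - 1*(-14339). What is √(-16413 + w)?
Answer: 2*I*√3370 ≈ 116.1*I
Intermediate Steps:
w = 2933 (w = -11406 + 14339 = 2933)
√(-16413 + w) = √(-16413 + 2933) = √(-13480) = 2*I*√3370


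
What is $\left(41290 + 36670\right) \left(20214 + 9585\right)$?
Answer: $2323130040$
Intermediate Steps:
$\left(41290 + 36670\right) \left(20214 + 9585\right) = 77960 \cdot 29799 = 2323130040$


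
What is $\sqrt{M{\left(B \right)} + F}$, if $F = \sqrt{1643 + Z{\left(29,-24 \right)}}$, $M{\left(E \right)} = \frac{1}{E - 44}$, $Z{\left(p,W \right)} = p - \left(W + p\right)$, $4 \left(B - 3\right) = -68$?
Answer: $\frac{\sqrt{-58 + 3364 \sqrt{1667}}}{58} \approx 6.3884$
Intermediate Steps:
$B = -14$ ($B = 3 + \frac{1}{4} \left(-68\right) = 3 - 17 = -14$)
$Z{\left(p,W \right)} = - W$ ($Z{\left(p,W \right)} = p - \left(W + p\right) = - W$)
$M{\left(E \right)} = \frac{1}{-44 + E}$
$F = \sqrt{1667}$ ($F = \sqrt{1643 - -24} = \sqrt{1643 + 24} = \sqrt{1667} \approx 40.829$)
$\sqrt{M{\left(B \right)} + F} = \sqrt{\frac{1}{-44 - 14} + \sqrt{1667}} = \sqrt{\frac{1}{-58} + \sqrt{1667}} = \sqrt{- \frac{1}{58} + \sqrt{1667}}$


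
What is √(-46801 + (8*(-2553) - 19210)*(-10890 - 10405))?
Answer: √843959229 ≈ 29051.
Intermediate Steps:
√(-46801 + (8*(-2553) - 19210)*(-10890 - 10405)) = √(-46801 + (-20424 - 19210)*(-21295)) = √(-46801 - 39634*(-21295)) = √(-46801 + 844006030) = √843959229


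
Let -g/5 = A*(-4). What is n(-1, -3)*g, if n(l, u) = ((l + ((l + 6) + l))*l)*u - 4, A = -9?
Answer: -900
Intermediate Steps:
g = -180 (g = -(-45)*(-4) = -5*36 = -180)
n(l, u) = -4 + l*u*(6 + 3*l) (n(l, u) = ((l + ((6 + l) + l))*l)*u - 4 = ((l + (6 + 2*l))*l)*u - 4 = ((6 + 3*l)*l)*u - 4 = (l*(6 + 3*l))*u - 4 = l*u*(6 + 3*l) - 4 = -4 + l*u*(6 + 3*l))
n(-1, -3)*g = (-4 + 3*(-3)*(-1)² + 6*(-1)*(-3))*(-180) = (-4 + 3*(-3)*1 + 18)*(-180) = (-4 - 9 + 18)*(-180) = 5*(-180) = -900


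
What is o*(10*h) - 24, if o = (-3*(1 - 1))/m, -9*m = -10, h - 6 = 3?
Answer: -24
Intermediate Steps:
h = 9 (h = 6 + 3 = 9)
m = 10/9 (m = -⅑*(-10) = 10/9 ≈ 1.1111)
o = 0 (o = (-3*(1 - 1))/(10/9) = -3*0*(9/10) = 0*(9/10) = 0)
o*(10*h) - 24 = 0*(10*9) - 24 = 0*90 - 24 = 0 - 24 = -24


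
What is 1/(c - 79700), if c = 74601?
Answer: -1/5099 ≈ -0.00019612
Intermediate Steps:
1/(c - 79700) = 1/(74601 - 79700) = 1/(-5099) = -1/5099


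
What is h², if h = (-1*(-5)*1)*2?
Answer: 100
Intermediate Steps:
h = 10 (h = (5*1)*2 = 5*2 = 10)
h² = 10² = 100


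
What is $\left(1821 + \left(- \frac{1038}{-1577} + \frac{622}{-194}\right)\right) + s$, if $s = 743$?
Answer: $\frac{391822755}{152969} \approx 2561.5$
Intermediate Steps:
$\left(1821 + \left(- \frac{1038}{-1577} + \frac{622}{-194}\right)\right) + s = \left(1821 + \left(- \frac{1038}{-1577} + \frac{622}{-194}\right)\right) + 743 = \left(1821 + \left(\left(-1038\right) \left(- \frac{1}{1577}\right) + 622 \left(- \frac{1}{194}\right)\right)\right) + 743 = \left(1821 + \left(\frac{1038}{1577} - \frac{311}{97}\right)\right) + 743 = \left(1821 - \frac{389761}{152969}\right) + 743 = \frac{278166788}{152969} + 743 = \frac{391822755}{152969}$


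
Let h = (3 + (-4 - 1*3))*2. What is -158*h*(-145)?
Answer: -183280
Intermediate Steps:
h = -8 (h = (3 + (-4 - 3))*2 = (3 - 7)*2 = -4*2 = -8)
-158*h*(-145) = -158*(-8)*(-145) = 1264*(-145) = -183280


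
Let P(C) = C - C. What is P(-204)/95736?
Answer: 0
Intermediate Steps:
P(C) = 0
P(-204)/95736 = 0/95736 = 0*(1/95736) = 0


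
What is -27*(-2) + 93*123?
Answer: 11493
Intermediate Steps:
-27*(-2) + 93*123 = 54 + 11439 = 11493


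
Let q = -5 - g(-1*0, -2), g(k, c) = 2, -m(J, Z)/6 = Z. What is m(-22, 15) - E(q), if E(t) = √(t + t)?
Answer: -90 - I*√14 ≈ -90.0 - 3.7417*I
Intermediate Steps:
m(J, Z) = -6*Z
q = -7 (q = -5 - 1*2 = -5 - 2 = -7)
E(t) = √2*√t (E(t) = √(2*t) = √2*√t)
m(-22, 15) - E(q) = -6*15 - √2*√(-7) = -90 - √2*I*√7 = -90 - I*√14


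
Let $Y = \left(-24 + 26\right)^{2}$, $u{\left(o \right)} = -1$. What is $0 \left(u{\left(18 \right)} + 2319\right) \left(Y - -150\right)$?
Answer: $0$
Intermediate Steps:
$Y = 4$ ($Y = 2^{2} = 4$)
$0 \left(u{\left(18 \right)} + 2319\right) \left(Y - -150\right) = 0 \left(-1 + 2319\right) \left(4 - -150\right) = 0 \cdot 2318 \left(4 + \left(-798 + 948\right)\right) = 0 \cdot 2318 \left(4 + 150\right) = 0 \cdot 2318 \cdot 154 = 0 \cdot 356972 = 0$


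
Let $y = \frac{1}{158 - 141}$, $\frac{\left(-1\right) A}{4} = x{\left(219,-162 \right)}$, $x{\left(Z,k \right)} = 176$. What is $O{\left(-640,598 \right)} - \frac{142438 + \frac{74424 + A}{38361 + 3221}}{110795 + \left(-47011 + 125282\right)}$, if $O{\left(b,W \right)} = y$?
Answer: $- \frac{455039600}{655145201} \approx -0.69456$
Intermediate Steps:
$A = -704$ ($A = \left(-4\right) 176 = -704$)
$y = \frac{1}{17} \approx 0.058824$
$O{\left(b,W \right)} = \frac{1}{17}$
$O{\left(-640,598 \right)} - \frac{142438 + \frac{74424 + A}{38361 + 3221}}{110795 + \left(-47011 + 125282\right)} = \frac{1}{17} - \frac{142438 + \frac{74424 - 704}{38361 + 3221}}{110795 + \left(-47011 + 125282\right)} = \frac{1}{17} - \frac{142438 + \frac{73720}{41582}}{110795 + 78271} = \frac{1}{17} - \frac{142438 + 73720 \cdot \frac{1}{41582}}{189066} = \frac{1}{17} - \left(142438 + \frac{36860}{20791}\right) \frac{1}{189066} = \frac{1}{17} - \frac{2961465318}{20791} \cdot \frac{1}{189066} = \frac{1}{17} - \frac{493577553}{655145201} = - \frac{455039600}{655145201}$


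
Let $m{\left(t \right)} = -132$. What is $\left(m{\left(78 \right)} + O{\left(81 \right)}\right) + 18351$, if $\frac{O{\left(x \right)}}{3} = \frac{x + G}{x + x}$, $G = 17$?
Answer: $\frac{491962}{27} \approx 18221.0$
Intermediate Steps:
$O{\left(x \right)} = \frac{3 \left(17 + x\right)}{2 x}$ ($O{\left(x \right)} = 3 \frac{x + 17}{x + x} = 3 \frac{17 + x}{2 x} = \frac{3 \left(17 + x\right)}{2 x}$)
$\left(m{\left(78 \right)} + O{\left(81 \right)}\right) + 18351 = \left(-132 + \frac{3 \left(17 + 81\right)}{2 \cdot 81}\right) + 18351 = \left(-132 + \frac{3}{2} \cdot \frac{1}{81} \cdot 98\right) + 18351 = \left(-132 + \frac{49}{27}\right) + 18351 = - \frac{3515}{27} + 18351 = \frac{491962}{27}$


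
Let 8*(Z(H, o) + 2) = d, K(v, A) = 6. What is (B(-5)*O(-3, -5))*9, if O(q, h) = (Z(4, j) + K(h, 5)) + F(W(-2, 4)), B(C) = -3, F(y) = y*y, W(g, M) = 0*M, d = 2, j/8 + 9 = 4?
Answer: -459/4 ≈ -114.75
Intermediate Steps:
j = -40 (j = -72 + 8*4 = -72 + 32 = -40)
W(g, M) = 0
Z(H, o) = -7/4 (Z(H, o) = -2 + (⅛)*2 = -2 + ¼ = -7/4)
F(y) = y²
O(q, h) = 17/4 (O(q, h) = (-7/4 + 6) + 0² = 17/4 + 0 = 17/4)
(B(-5)*O(-3, -5))*9 = -3*17/4*9 = -51/4*9 = -459/4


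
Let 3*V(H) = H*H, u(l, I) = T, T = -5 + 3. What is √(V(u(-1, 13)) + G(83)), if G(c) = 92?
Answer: 2*√210/3 ≈ 9.6609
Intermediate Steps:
T = -2
u(l, I) = -2
V(H) = H²/3 (V(H) = (H*H)/3 = H²/3)
√(V(u(-1, 13)) + G(83)) = √((⅓)*(-2)² + 92) = √((⅓)*4 + 92) = √(4/3 + 92) = √(280/3) = 2*√210/3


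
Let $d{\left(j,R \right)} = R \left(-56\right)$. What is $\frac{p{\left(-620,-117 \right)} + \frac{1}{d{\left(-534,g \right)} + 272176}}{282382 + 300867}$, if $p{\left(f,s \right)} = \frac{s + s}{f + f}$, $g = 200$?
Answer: $\frac{7633703}{23593168608720} \approx 3.2356 \cdot 10^{-7}$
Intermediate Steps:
$p{\left(f,s \right)} = \frac{s}{f}$ ($p{\left(f,s \right)} = \frac{2 s}{2 f} = 2 s \frac{1}{2 f} = \frac{s}{f}$)
$d{\left(j,R \right)} = - 56 R$
$\frac{p{\left(-620,-117 \right)} + \frac{1}{d{\left(-534,g \right)} + 272176}}{282382 + 300867} = \frac{- \frac{117}{-620} + \frac{1}{\left(-56\right) 200 + 272176}}{282382 + 300867} = \frac{\left(-117\right) \left(- \frac{1}{620}\right) + \frac{1}{-11200 + 272176}}{583249} = \left(\frac{117}{620} + \frac{1}{260976}\right) \frac{1}{583249} = \frac{7633703}{40451280} \cdot \frac{1}{583249} = \frac{7633703}{23593168608720}$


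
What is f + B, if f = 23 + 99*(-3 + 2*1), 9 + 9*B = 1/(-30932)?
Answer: -21435877/278388 ≈ -77.000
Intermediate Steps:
B = -278389/278388 (B = -1 + (⅑)/(-30932) = -1 + (⅑)*(-1/30932) = -1 - 1/278388 = -278389/278388 ≈ -1.0000)
f = -76 (f = 23 + 99*(-3 + 2) = 23 + 99*(-1) = 23 - 99 = -76)
f + B = -76 - 278389/278388 = -21435877/278388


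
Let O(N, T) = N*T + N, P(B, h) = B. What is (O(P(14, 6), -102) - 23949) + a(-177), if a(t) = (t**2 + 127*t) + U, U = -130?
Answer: -16643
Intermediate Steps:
O(N, T) = N + N*T
a(t) = -130 + t**2 + 127*t (a(t) = (t**2 + 127*t) - 130 = -130 + t**2 + 127*t)
(O(P(14, 6), -102) - 23949) + a(-177) = (14*(1 - 102) - 23949) + (-130 + (-177)**2 + 127*(-177)) = (14*(-101) - 23949) + (-130 + 31329 - 22479) = (-1414 - 23949) + 8720 = -25363 + 8720 = -16643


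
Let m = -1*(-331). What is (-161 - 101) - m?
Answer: -593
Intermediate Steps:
m = 331
(-161 - 101) - m = (-161 - 101) - 1*331 = -262 - 331 = -593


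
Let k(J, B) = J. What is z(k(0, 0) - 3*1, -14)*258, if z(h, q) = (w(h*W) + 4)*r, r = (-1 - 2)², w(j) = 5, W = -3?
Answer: 20898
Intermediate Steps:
r = 9 (r = (-3)² = 9)
z(h, q) = 81 (z(h, q) = (5 + 4)*9 = 9*9 = 81)
z(k(0, 0) - 3*1, -14)*258 = 81*258 = 20898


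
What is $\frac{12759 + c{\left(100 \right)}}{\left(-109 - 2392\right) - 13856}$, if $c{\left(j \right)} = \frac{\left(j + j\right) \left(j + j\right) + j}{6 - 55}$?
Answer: $- \frac{585091}{801493} \approx -0.73$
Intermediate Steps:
$c{\left(j \right)} = - \frac{4 j^{2}}{49} - \frac{j}{49}$ ($c{\left(j \right)} = \frac{2 j 2 j + j}{-49} = \left(4 j^{2} + j\right) \left(- \frac{1}{49}\right) = \left(j + 4 j^{2}\right) \left(- \frac{1}{49}\right) = - \frac{4 j^{2}}{49} - \frac{j}{49}$)
$\frac{12759 + c{\left(100 \right)}}{\left(-109 - 2392\right) - 13856} = \frac{12759 - \frac{100 \left(1 + 4 \cdot 100\right)}{49}}{\left(-109 - 2392\right) - 13856} = \frac{12759 - \frac{100 \left(1 + 400\right)}{49}}{\left(-109 - 2392\right) - 13856} = \frac{12759 - \frac{100}{49} \cdot 401}{-2501 - 13856} = \frac{12759 - \frac{40100}{49}}{-16357} = \frac{585091}{49} \left(- \frac{1}{16357}\right) = - \frac{585091}{801493}$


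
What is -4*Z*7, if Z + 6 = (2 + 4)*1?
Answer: 0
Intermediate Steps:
Z = 0 (Z = -6 + (2 + 4)*1 = -6 + 6*1 = -6 + 6 = 0)
-4*Z*7 = -4*0*7 = 0*7 = 0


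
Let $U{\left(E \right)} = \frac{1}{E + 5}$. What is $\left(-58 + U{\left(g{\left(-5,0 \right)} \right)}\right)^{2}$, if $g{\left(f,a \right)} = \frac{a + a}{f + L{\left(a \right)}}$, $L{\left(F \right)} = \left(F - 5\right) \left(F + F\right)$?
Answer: $\frac{83521}{25} \approx 3340.8$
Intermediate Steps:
$L{\left(F \right)} = 2 F \left(-5 + F\right)$ ($L{\left(F \right)} = \left(-5 + F\right) 2 F = 2 F \left(-5 + F\right)$)
$g{\left(f,a \right)} = \frac{2 a}{f + 2 a \left(-5 + a\right)}$ ($g{\left(f,a \right)} = \frac{a + a}{f + 2 a \left(-5 + a\right)} = \frac{2 a}{f + 2 a \left(-5 + a\right)}$)
$U{\left(E \right)} = \frac{1}{5 + E}$
$\left(-58 + U{\left(g{\left(-5,0 \right)} \right)}\right)^{2} = \left(-58 + \frac{1}{5 + 2 \cdot 0 \frac{1}{-5 + 2 \cdot 0 \left(-5 + 0\right)}}\right)^{2} = \left(-58 + \frac{1}{5 + 2 \cdot 0 \frac{1}{-5 + 2 \cdot 0 \left(-5\right)}}\right)^{2} = \left(-58 + \frac{1}{5 + 2 \cdot 0 \frac{1}{-5 + 0}}\right)^{2} = \left(-58 + \frac{1}{5 + 2 \cdot 0 \frac{1}{-5}}\right)^{2} = \left(-58 + \frac{1}{5 + 2 \cdot 0 \left(- \frac{1}{5}\right)}\right)^{2} = \left(-58 + \frac{1}{5 + 0}\right)^{2} = \left(-58 + \frac{1}{5}\right)^{2} = \left(- \frac{289}{5}\right)^{2} = \frac{83521}{25}$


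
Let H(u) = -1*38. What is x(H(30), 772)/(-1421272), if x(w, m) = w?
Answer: 19/710636 ≈ 2.6737e-5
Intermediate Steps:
H(u) = -38
x(H(30), 772)/(-1421272) = -38/(-1421272) = -38*(-1/1421272) = 19/710636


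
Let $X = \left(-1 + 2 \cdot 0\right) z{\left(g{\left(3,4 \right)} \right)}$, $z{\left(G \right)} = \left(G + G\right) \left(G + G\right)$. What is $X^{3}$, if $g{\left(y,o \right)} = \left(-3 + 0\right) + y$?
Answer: $0$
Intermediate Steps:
$g{\left(y,o \right)} = -3 + y$
$z{\left(G \right)} = 4 G^{2}$ ($z{\left(G \right)} = 2 G 2 G = 4 G^{2}$)
$X = 0$ ($X = \left(-1 + 2 \cdot 0\right) 4 \left(-3 + 3\right)^{2} = \left(-1 + 0\right) 4 \cdot 0^{2} = - 4 \cdot 0 = \left(-1\right) 0 = 0$)
$X^{3} = 0^{3} = 0$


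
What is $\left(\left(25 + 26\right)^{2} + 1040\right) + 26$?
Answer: $3667$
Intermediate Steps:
$\left(\left(25 + 26\right)^{2} + 1040\right) + 26 = \left(51^{2} + 1040\right) + 26 = \left(2601 + 1040\right) + 26 = 3641 + 26 = 3667$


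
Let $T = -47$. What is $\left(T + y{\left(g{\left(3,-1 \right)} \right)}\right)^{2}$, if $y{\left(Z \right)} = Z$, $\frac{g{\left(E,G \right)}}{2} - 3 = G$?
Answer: $1849$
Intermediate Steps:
$g{\left(E,G \right)} = 6 + 2 G$
$\left(T + y{\left(g{\left(3,-1 \right)} \right)}\right)^{2} = \left(-47 + \left(6 + 2 \left(-1\right)\right)\right)^{2} = \left(-47 + \left(6 - 2\right)\right)^{2} = \left(-47 + 4\right)^{2} = \left(-43\right)^{2} = 1849$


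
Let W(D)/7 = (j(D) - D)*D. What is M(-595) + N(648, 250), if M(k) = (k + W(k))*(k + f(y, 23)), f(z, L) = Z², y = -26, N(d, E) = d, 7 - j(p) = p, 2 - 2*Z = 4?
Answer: 2961744048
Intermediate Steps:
Z = -1 (Z = 1 - ½*4 = 1 - 2 = -1)
j(p) = 7 - p
W(D) = 7*D*(7 - 2*D) (W(D) = 7*(((7 - D) - D)*D) = 7*((7 - 2*D)*D) = 7*(D*(7 - 2*D)) = 7*D*(7 - 2*D))
f(z, L) = 1 (f(z, L) = (-1)² = 1)
M(k) = (1 + k)*(k + 7*k*(7 - 2*k)) (M(k) = (k + 7*k*(7 - 2*k))*(k + 1) = (k + 7*k*(7 - 2*k))*(1 + k) = (1 + k)*(k + 7*k*(7 - 2*k)))
M(-595) + N(648, 250) = 2*(-595)*(25 - 7*(-595)² + 18*(-595)) + 648 = 2*(-595)*(25 - 7*354025 - 10710) + 648 = 2*(-595)*(25 - 2478175 - 10710) + 648 = 2*(-595)*(-2488860) + 648 = 2961743400 + 648 = 2961744048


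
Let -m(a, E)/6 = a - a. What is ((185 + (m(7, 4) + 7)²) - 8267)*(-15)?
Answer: 120495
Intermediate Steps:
m(a, E) = 0 (m(a, E) = -6*(a - a) = -6*0 = 0)
((185 + (m(7, 4) + 7)²) - 8267)*(-15) = ((185 + (0 + 7)²) - 8267)*(-15) = ((185 + 7²) - 8267)*(-15) = ((185 + 49) - 8267)*(-15) = (234 - 8267)*(-15) = -8033*(-15) = 120495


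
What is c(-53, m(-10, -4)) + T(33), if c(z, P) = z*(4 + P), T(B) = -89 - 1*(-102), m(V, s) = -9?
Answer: 278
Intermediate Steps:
T(B) = 13 (T(B) = -89 + 102 = 13)
c(-53, m(-10, -4)) + T(33) = -53*(4 - 9) + 13 = -53*(-5) + 13 = 265 + 13 = 278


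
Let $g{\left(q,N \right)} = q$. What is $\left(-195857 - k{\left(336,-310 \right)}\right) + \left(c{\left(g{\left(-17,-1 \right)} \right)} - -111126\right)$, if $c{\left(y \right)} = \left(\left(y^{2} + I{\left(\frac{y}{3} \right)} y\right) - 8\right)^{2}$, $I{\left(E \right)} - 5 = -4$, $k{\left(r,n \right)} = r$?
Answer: $-15371$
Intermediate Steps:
$I{\left(E \right)} = 1$ ($I{\left(E \right)} = 5 - 4 = 1$)
$c{\left(y \right)} = \left(-8 + y + y^{2}\right)^{2}$ ($c{\left(y \right)} = \left(\left(y^{2} + 1 y\right) - 8\right)^{2} = \left(\left(y^{2} + y\right) - 8\right)^{2} = \left(\left(y + y^{2}\right) - 8\right)^{2} = \left(-8 + y + y^{2}\right)^{2}$)
$\left(-195857 - k{\left(336,-310 \right)}\right) + \left(c{\left(g{\left(-17,-1 \right)} \right)} - -111126\right) = \left(-195857 - 336\right) + \left(\left(-8 - 17 + \left(-17\right)^{2}\right)^{2} - -111126\right) = \left(-195857 - 336\right) + \left(\left(-8 - 17 + 289\right)^{2} + 111126\right) = -196193 + \left(264^{2} + 111126\right) = -196193 + \left(69696 + 111126\right) = -196193 + 180822 = -15371$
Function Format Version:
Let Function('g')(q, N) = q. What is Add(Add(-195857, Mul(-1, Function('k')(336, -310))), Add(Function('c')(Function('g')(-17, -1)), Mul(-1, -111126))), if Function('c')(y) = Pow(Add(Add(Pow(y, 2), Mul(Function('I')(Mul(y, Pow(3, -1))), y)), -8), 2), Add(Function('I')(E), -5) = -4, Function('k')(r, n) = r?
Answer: -15371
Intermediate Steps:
Function('I')(E) = 1 (Function('I')(E) = Add(5, -4) = 1)
Function('c')(y) = Pow(Add(-8, y, Pow(y, 2)), 2) (Function('c')(y) = Pow(Add(Add(Pow(y, 2), Mul(1, y)), -8), 2) = Pow(Add(Add(Pow(y, 2), y), -8), 2) = Pow(Add(Add(y, Pow(y, 2)), -8), 2) = Pow(Add(-8, y, Pow(y, 2)), 2))
Add(Add(-195857, Mul(-1, Function('k')(336, -310))), Add(Function('c')(Function('g')(-17, -1)), Mul(-1, -111126))) = Add(Add(-195857, Mul(-1, 336)), Add(Pow(Add(-8, -17, Pow(-17, 2)), 2), Mul(-1, -111126))) = Add(Add(-195857, -336), Add(Pow(Add(-8, -17, 289), 2), 111126)) = Add(-196193, Add(Pow(264, 2), 111126)) = Add(-196193, Add(69696, 111126)) = Add(-196193, 180822) = -15371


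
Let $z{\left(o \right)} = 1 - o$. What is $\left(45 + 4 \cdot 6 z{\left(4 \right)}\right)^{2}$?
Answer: $729$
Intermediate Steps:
$\left(45 + 4 \cdot 6 z{\left(4 \right)}\right)^{2} = \left(45 + 4 \cdot 6 \left(1 - 4\right)\right)^{2} = \left(45 + 24 \left(1 - 4\right)\right)^{2} = \left(45 + 24 \left(-3\right)\right)^{2} = \left(45 - 72\right)^{2} = \left(-27\right)^{2} = 729$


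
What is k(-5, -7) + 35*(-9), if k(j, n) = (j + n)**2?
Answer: -171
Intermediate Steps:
k(-5, -7) + 35*(-9) = (-5 - 7)**2 + 35*(-9) = (-12)**2 - 315 = 144 - 315 = -171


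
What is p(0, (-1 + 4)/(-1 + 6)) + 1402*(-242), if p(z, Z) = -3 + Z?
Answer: -1696432/5 ≈ -3.3929e+5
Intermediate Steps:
p(0, (-1 + 4)/(-1 + 6)) + 1402*(-242) = (-3 + (-1 + 4)/(-1 + 6)) + 1402*(-242) = (-3 + 3/5) - 339284 = -12/5 - 339284 = -1696432/5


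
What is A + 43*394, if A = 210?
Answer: 17152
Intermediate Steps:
A + 43*394 = 210 + 43*394 = 210 + 16942 = 17152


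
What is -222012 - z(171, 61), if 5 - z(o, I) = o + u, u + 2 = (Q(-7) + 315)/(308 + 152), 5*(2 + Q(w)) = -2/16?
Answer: -4081990681/18400 ≈ -2.2185e+5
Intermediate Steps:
Q(w) = -81/40 (Q(w) = -2 + (-2/16)/5 = -2 + (-2*1/16)/5 = -2 + (1/5)*(-1/8) = -2 - 1/40 = -81/40)
u = -24281/18400 (u = -2 + (-81/40 + 315)/(308 + 152) = -2 + (12519/40)/460 = -2 + (12519/40)*(1/460) = -2 + 12519/18400 = -24281/18400 ≈ -1.3196)
z(o, I) = 116281/18400 - o (z(o, I) = 5 - (o - 24281/18400) = 5 - (-24281/18400 + o) = 5 + (24281/18400 - o) = 116281/18400 - o)
-222012 - z(171, 61) = -222012 - (116281/18400 - 1*171) = -222012 - (116281/18400 - 171) = -222012 - 1*(-3030119/18400) = -222012 + 3030119/18400 = -4081990681/18400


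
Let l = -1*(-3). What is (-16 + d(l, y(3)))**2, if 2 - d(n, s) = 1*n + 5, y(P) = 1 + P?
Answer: 484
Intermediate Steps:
l = 3
d(n, s) = -3 - n (d(n, s) = 2 - (1*n + 5) = 2 - (n + 5) = 2 - (5 + n) = 2 + (-5 - n) = -3 - n)
(-16 + d(l, y(3)))**2 = (-16 + (-3 - 1*3))**2 = (-16 + (-3 - 3))**2 = (-16 - 6)**2 = (-22)**2 = 484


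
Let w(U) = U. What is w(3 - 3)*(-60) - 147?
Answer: -147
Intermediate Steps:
w(3 - 3)*(-60) - 147 = (3 - 3)*(-60) - 147 = 0*(-60) - 147 = 0 - 147 = -147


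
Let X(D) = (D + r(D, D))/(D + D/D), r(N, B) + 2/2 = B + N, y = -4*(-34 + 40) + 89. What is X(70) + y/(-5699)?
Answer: 1186476/404629 ≈ 2.9323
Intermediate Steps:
y = 65 (y = -4*6 + 89 = -24 + 89 = 65)
r(N, B) = -1 + B + N (r(N, B) = -1 + (B + N) = -1 + B + N)
X(D) = (-1 + 3*D)/(1 + D) (X(D) = (D + (-1 + D + D))/(D + D/D) = (D + (-1 + 2*D))/(D + 1) = (-1 + 3*D)/(1 + D))
X(70) + y/(-5699) = (-1 + 3*70)/(1 + 70) + 65/(-5699) = (-1 + 210)/71 + 65*(-1/5699) = (1/71)*209 - 65/5699 = 209/71 - 65/5699 = 1186476/404629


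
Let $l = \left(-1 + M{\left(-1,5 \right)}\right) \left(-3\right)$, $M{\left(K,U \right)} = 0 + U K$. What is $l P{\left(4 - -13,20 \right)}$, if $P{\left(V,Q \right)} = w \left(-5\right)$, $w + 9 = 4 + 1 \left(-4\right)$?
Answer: $810$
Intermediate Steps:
$M{\left(K,U \right)} = K U$ ($M{\left(K,U \right)} = 0 + K U = K U$)
$w = -9$ ($w = -9 + \left(4 + 1 \left(-4\right)\right) = -9 + \left(4 - 4\right) = -9 + 0 = -9$)
$l = 18$ ($l = \left(-1 - 5\right) \left(-3\right) = \left(-6\right) \left(-3\right) = 18$)
$P{\left(V,Q \right)} = 45$ ($P{\left(V,Q \right)} = \left(-9\right) \left(-5\right) = 45$)
$l P{\left(4 - -13,20 \right)} = 18 \cdot 45 = 810$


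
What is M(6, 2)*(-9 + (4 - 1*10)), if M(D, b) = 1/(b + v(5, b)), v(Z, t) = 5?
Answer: -15/7 ≈ -2.1429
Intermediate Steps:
M(D, b) = 1/(5 + b) (M(D, b) = 1/(b + 5) = 1/(5 + b))
M(6, 2)*(-9 + (4 - 1*10)) = (-9 + (4 - 1*10))/(5 + 2) = (-9 + (4 - 10))/7 = (-9 - 6)/7 = (⅐)*(-15) = -15/7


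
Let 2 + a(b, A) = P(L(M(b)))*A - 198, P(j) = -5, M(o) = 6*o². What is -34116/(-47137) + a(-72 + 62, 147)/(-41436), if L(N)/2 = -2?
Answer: 1457703671/1953168732 ≈ 0.74633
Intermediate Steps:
L(N) = -4 (L(N) = 2*(-2) = -4)
a(b, A) = -200 - 5*A (a(b, A) = -2 + (-5*A - 198) = -2 + (-198 - 5*A) = -200 - 5*A)
-34116/(-47137) + a(-72 + 62, 147)/(-41436) = -34116/(-47137) + (-200 - 5*147)/(-41436) = -34116*(-1/47137) + (-200 - 735)*(-1/41436) = 34116/47137 - 935*(-1/41436) = 34116/47137 + 935/41436 = 1457703671/1953168732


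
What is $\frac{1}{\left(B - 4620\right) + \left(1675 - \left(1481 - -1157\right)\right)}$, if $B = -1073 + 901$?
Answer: $- \frac{1}{5755} \approx -0.00017376$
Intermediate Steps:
$B = -172$
$\frac{1}{\left(B - 4620\right) + \left(1675 - \left(1481 - -1157\right)\right)} = \frac{1}{\left(-172 - 4620\right) + \left(1675 - \left(1481 - -1157\right)\right)} = \frac{1}{-4792 + \left(1675 - \left(1481 + 1157\right)\right)} = \frac{1}{-4792 + \left(1675 - 2638\right)} = \frac{1}{-4792 - 963} = \frac{1}{-5755} = - \frac{1}{5755}$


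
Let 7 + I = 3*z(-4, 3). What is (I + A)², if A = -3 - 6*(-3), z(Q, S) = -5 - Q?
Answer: 25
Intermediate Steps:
A = 15 (A = -3 + 18 = 15)
I = -10 (I = -7 + 3*(-5 - 1*(-4)) = -7 + 3*(-5 + 4) = -7 + 3*(-1) = -7 - 3 = -10)
(I + A)² = (-10 + 15)² = 5² = 25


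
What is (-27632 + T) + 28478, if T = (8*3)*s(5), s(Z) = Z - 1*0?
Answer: 966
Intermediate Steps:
s(Z) = Z (s(Z) = Z + 0 = Z)
T = 120 (T = (8*3)*5 = 24*5 = 120)
(-27632 + T) + 28478 = (-27632 + 120) + 28478 = -27512 + 28478 = 966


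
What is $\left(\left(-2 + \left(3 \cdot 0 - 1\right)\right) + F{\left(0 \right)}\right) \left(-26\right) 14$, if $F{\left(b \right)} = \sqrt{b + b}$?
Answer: $1092$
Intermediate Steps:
$F{\left(b \right)} = \sqrt{2} \sqrt{b}$ ($F{\left(b \right)} = \sqrt{2 b} = \sqrt{2} \sqrt{b}$)
$\left(\left(-2 + \left(3 \cdot 0 - 1\right)\right) + F{\left(0 \right)}\right) \left(-26\right) 14 = \left(\left(-2 + \left(3 \cdot 0 - 1\right)\right) + \sqrt{2} \sqrt{0}\right) \left(-26\right) 14 = \left(\left(-2 + \left(0 - 1\right)\right) + \sqrt{2} \cdot 0\right) \left(-26\right) 14 = \left(\left(-2 - 1\right) + 0\right) \left(-26\right) 14 = \left(-3 + 0\right) \left(-26\right) 14 = \left(-3\right) \left(-26\right) 14 = 78 \cdot 14 = 1092$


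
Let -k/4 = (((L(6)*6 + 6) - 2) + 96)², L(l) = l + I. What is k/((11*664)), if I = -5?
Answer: -5618/913 ≈ -6.1533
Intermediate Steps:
L(l) = -5 + l (L(l) = l - 5 = -5 + l)
k = -44944 (k = -4*((((-5 + 6)*6 + 6) - 2) + 96)² = -4*(((1*6 + 6) - 2) + 96)² = -4*(((6 + 6) - 2) + 96)² = -4*((12 - 2) + 96)² = -4*(10 + 96)² = -4*106² = -4*11236 = -44944)
k/((11*664)) = -44944/(11*664) = -44944/7304 = -44944*1/7304 = -5618/913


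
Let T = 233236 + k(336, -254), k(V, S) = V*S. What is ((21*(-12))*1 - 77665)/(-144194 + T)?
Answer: -77917/3698 ≈ -21.070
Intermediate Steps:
k(V, S) = S*V
T = 147892 (T = 233236 - 254*336 = 233236 - 85344 = 147892)
((21*(-12))*1 - 77665)/(-144194 + T) = ((21*(-12))*1 - 77665)/(-144194 + 147892) = (-252*1 - 77665)/3698 = (-252 - 77665)*(1/3698) = -77917*1/3698 = -77917/3698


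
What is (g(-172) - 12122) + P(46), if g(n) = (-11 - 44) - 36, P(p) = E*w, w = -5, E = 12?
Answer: -12273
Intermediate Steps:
P(p) = -60 (P(p) = 12*(-5) = -60)
g(n) = -91 (g(n) = -55 - 36 = -91)
(g(-172) - 12122) + P(46) = (-91 - 12122) - 60 = -12213 - 60 = -12273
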